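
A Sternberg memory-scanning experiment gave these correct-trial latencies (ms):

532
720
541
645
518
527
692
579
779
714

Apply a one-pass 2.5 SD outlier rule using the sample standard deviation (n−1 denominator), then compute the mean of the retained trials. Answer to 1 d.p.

624.7 ms

n = 10, ΣRT = 6247, M = 624.700
Σ(x−M)² = 84424.10; s = √(84424.10/9) = 96.853
Cutoffs: 624.700 ± 2.5·96.853 → [382.6, 866.8]
No RTs fall outside the cutoffs; all 10 retained. Mean = 6247/10 = 624.700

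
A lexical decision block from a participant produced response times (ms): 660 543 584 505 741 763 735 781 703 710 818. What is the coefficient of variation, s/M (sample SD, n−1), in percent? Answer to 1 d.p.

14.8%

n = 11, Σ = 7543, M = 685.7273
Σ(x−M)² = 102958.182; s = √(102958.182/10) = 101.4683
CV = 101.4683 / 685.7273 = 0.14797 = 14.797%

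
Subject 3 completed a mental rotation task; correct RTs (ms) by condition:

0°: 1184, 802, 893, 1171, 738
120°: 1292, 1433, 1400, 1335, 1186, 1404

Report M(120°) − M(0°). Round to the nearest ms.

384 ms

M(0°) = 4788/5 = 957.600
M(120°) = 8050/6 = 1341.667
Difference = 1341.667 − 957.600 = 384.067 ms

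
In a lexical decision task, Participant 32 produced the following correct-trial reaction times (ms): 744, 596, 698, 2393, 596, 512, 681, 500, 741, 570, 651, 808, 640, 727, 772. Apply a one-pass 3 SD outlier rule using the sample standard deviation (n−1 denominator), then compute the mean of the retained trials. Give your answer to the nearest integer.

660 ms

n = 15, ΣRT = 11629, M = 775.267
Σ(x−M)² = 2922708.93; s = √(2922708.93/14) = 456.908
Cutoffs: 775.267 ± 3·456.908 → [-595.5, 2146.0]
Outside: 2393 → excluded.
Retained (n=14): Σ = 9236, mean = 9236/14 = 659.714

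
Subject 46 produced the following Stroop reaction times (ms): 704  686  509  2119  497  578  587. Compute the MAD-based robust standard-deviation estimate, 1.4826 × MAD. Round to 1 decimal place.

Sorted: 497, 509, 578, 587, 686, 704, 2119 → median = 587
|x − 587| sorted: 0, 9, 78, 90, 99, 117, 1532 → MAD = 90
Robust SD ≈ 1.4826 × 90 = 133.434

133.4 ms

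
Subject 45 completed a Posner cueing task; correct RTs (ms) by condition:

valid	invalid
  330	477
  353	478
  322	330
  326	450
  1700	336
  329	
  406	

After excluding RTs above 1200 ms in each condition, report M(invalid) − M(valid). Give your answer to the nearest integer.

70 ms

valid: exclude 1700
M(valid) = 2066/6 = 344.333
M(invalid) = 2071/5 = 414.200
Difference = 414.200 − 344.333 = 69.867 ms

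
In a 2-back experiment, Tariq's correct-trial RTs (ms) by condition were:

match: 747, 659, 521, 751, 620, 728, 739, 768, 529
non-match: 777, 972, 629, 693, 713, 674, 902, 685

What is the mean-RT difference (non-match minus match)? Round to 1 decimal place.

M(match) = 6062/9 = 673.556
M(non-match) = 6045/8 = 755.625
Difference = 755.625 − 673.556 = 82.069 ms

82.1 ms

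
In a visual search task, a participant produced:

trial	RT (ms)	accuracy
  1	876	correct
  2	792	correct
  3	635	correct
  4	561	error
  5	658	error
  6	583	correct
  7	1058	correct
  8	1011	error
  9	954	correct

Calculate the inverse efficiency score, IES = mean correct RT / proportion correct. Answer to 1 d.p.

1224.5 ms

Correct trials (n=6): 876, 792, 635, 583, 1058, 954
Mean correct RT = 4898/6 = 816.3333 ms
Proportion correct = 6/9
IES = 816.3333 / (6/9) = 1224.500 ms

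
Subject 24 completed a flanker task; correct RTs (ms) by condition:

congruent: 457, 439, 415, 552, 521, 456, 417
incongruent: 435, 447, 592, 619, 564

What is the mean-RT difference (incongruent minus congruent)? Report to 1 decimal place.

M(congruent) = 3257/7 = 465.286
M(incongruent) = 2657/5 = 531.400
Difference = 531.400 − 465.286 = 66.114 ms

66.1 ms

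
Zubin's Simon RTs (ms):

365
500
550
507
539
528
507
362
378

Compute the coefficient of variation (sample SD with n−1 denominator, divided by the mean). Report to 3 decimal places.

0.167

n = 9, Σ = 4236, M = 470.6667
Σ(x−M)² = 49312.000; s = √(49312.000/8) = 78.5111
CV = 78.5111 / 470.6667 = 0.16681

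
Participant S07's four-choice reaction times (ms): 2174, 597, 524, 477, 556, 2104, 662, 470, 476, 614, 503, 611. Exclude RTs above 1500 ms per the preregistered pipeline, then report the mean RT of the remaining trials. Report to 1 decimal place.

Excluded: 2104, 2174
Retained (n=10): Σ = 5490
Mean = 5490/10 = 549.0000

549.0 ms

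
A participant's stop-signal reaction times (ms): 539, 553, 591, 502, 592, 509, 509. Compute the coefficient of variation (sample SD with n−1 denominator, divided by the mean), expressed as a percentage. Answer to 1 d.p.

7.1%

n = 7, Σ = 3795, M = 542.1429
Σ(x−M)² = 8808.857; s = √(8808.857/6) = 38.3164
CV = 38.3164 / 542.1429 = 0.07068 = 7.068%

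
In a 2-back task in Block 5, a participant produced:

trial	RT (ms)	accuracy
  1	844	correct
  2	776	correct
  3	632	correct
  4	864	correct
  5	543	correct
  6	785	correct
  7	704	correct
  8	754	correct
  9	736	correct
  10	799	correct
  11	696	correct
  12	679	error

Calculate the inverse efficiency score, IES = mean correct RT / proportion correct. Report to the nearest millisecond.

807 ms

Correct trials (n=11): 844, 776, 632, 864, 543, 785, 704, 754, 736, 799, 696
Mean correct RT = 8133/11 = 739.3636 ms
Proportion correct = 11/12
IES = 739.3636 / (11/12) = 806.579 ms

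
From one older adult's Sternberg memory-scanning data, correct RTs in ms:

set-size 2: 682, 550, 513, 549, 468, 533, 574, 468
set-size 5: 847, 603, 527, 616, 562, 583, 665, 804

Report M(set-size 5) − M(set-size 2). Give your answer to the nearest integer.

M(set-size 2) = 4337/8 = 542.125
M(set-size 5) = 5207/8 = 650.875
Difference = 650.875 − 542.125 = 108.750 ms

109 ms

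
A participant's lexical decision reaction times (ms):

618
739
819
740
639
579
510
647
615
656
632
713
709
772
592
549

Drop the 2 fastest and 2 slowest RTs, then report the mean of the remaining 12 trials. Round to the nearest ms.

657 ms

Sorted: 510, 549, 579, 592, 615, 618, 632, 639, 647, 656, 709, 713, 739, 740, 772, 819
Drop lowest 2 (510, 549) and highest 2 (772, 819)
Remaining (n=12): Σ = 7879, mean = 7879/12 = 656.583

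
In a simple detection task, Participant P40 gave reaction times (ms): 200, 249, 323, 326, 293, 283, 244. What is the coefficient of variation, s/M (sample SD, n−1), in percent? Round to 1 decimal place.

n = 7, Σ = 1918, M = 274.0000
Σ(x−M)² = 12548.000; s = √(12548.000/6) = 45.7311
CV = 45.7311 / 274.0000 = 0.16690 = 16.690%

16.7%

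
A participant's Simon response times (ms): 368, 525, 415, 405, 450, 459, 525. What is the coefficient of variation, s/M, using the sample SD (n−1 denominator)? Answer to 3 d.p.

0.133

n = 7, Σ = 3147, M = 449.5714
Σ(x−M)² = 21303.714; s = √(21303.714/6) = 59.5871
CV = 59.5871 / 449.5714 = 0.13254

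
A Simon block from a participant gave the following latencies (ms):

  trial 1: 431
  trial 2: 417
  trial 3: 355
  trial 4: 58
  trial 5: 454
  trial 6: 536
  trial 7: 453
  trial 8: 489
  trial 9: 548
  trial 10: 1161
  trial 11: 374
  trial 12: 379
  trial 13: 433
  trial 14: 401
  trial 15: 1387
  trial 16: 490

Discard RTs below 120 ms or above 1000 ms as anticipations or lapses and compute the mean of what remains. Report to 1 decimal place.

443.1 ms

Excluded: 58, 1161, 1387
Retained (n=13): Σ = 5760
Mean = 5760/13 = 443.0769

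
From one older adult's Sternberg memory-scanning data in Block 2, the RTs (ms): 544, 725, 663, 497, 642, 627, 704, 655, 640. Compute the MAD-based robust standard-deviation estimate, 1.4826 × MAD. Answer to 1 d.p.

Sorted: 497, 544, 627, 640, 642, 655, 663, 704, 725 → median = 642
|x − 642| sorted: 0, 2, 13, 15, 21, 62, 83, 98, 145 → MAD = 21
Robust SD ≈ 1.4826 × 21 = 31.135

31.1 ms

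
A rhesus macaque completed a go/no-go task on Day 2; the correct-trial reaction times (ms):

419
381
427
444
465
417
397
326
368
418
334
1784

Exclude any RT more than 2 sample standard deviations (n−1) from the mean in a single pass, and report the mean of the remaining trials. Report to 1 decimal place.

399.6 ms

n = 12, ΣRT = 6180, M = 515.000
Σ(x−M)² = 1775846.00; s = √(1775846.00/11) = 401.797
Cutoffs: 515.000 ± 2·401.797 → [-288.6, 1318.6]
Outside: 1784 → excluded.
Retained (n=11): Σ = 4396, mean = 4396/11 = 399.636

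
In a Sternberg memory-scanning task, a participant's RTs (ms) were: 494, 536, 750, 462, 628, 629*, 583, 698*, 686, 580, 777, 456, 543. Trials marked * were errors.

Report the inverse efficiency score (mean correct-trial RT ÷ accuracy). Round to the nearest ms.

Correct trials (n=11): 494, 536, 750, 462, 628, 583, 686, 580, 777, 456, 543
Mean correct RT = 6495/11 = 590.4545 ms
Proportion correct = 11/13
IES = 590.4545 / (11/13) = 697.810 ms

698 ms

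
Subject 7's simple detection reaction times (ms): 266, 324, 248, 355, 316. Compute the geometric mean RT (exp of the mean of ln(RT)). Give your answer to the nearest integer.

ln(RT): 5.5835, 5.7807, 5.5134, 5.8721, 5.7557
Mean ln(RT) = 28.5055/5 = 5.70111
Geometric mean = exp(5.70111) = 299.20 ms

299 ms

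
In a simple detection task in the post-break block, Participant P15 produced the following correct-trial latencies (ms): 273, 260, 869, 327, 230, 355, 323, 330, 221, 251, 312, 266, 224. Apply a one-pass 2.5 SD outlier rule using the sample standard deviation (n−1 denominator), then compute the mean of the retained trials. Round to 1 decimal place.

281.0 ms

n = 13, ΣRT = 4241, M = 326.231
Σ(x−M)² = 342946.31; s = √(342946.31/12) = 169.053
Cutoffs: 326.231 ± 2.5·169.053 → [-96.4, 748.9]
Outside: 869 → excluded.
Retained (n=12): Σ = 3372, mean = 3372/12 = 281.000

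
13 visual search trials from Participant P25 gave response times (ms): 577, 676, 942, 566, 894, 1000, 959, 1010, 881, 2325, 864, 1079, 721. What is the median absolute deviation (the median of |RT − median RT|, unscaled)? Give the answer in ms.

Sorted: 566, 577, 676, 721, 864, 881, 894, 942, 959, 1000, 1010, 1079, 2325 → median = 894
|x − 894|: 317, 218, 48, 328, 0, 106, 65, 116, 13, 1431, 30, 185, 173
Sorted deviations: 0, 13, 30, 48, 65, 106, 116, 173, 185, 218, 317, 328, 1431 → MAD = 116

116 ms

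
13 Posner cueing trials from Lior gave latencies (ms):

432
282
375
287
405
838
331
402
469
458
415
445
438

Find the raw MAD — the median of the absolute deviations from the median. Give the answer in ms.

Sorted: 282, 287, 331, 375, 402, 405, 415, 432, 438, 445, 458, 469, 838 → median = 415
|x − 415|: 17, 133, 40, 128, 10, 423, 84, 13, 54, 43, 0, 30, 23
Sorted deviations: 0, 10, 13, 17, 23, 30, 40, 43, 54, 84, 128, 133, 423 → MAD = 40

40 ms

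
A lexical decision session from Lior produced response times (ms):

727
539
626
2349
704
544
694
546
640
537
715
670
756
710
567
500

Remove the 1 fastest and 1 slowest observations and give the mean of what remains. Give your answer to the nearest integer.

641 ms

Sorted: 500, 537, 539, 544, 546, 567, 626, 640, 670, 694, 704, 710, 715, 727, 756, 2349
Drop lowest 1 (500) and highest 1 (2349)
Remaining (n=14): Σ = 8975, mean = 8975/14 = 641.071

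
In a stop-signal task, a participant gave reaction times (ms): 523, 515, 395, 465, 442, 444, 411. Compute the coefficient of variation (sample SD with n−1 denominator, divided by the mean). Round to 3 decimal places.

n = 7, Σ = 3195, M = 456.4286
Σ(x−M)² = 14135.714; s = √(14135.714/6) = 48.5382
CV = 48.5382 / 456.4286 = 0.10634

0.106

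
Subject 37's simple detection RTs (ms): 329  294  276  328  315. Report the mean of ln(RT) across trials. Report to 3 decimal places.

5.729

ln(RT): 5.7961, 5.6836, 5.6204, 5.7930, 5.7526
Σ ln(RT) = 28.6456
Mean = 28.6456/5 = 5.72912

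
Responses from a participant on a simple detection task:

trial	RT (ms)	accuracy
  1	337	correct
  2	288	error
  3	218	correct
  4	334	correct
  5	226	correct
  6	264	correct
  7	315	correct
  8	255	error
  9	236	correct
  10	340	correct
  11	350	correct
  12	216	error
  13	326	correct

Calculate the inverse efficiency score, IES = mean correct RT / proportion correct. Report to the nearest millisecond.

Correct trials (n=10): 337, 218, 334, 226, 264, 315, 236, 340, 350, 326
Mean correct RT = 2946/10 = 294.6000 ms
Proportion correct = 10/13
IES = 294.6000 / (10/13) = 382.980 ms

383 ms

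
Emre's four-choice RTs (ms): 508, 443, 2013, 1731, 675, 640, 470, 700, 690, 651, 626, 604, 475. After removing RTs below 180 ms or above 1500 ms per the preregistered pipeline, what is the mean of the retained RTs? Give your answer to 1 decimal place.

Excluded: 1731, 2013
Retained (n=11): Σ = 6482
Mean = 6482/11 = 589.2727

589.3 ms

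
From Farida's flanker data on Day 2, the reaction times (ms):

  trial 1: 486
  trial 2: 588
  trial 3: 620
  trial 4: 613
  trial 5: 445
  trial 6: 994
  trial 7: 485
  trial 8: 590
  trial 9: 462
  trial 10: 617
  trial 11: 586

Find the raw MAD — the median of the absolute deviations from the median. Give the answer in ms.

Sorted: 445, 462, 485, 486, 586, 588, 590, 613, 617, 620, 994 → median = 588
|x − 588|: 102, 0, 32, 25, 143, 406, 103, 2, 126, 29, 2
Sorted deviations: 0, 2, 2, 25, 29, 32, 102, 103, 126, 143, 406 → MAD = 32

32 ms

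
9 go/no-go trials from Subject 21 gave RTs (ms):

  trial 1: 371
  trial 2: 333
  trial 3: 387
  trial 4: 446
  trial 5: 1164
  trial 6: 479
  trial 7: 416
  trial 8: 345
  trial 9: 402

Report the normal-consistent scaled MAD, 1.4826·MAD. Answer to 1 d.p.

65.2 ms

Sorted: 333, 345, 371, 387, 402, 416, 446, 479, 1164 → median = 402
|x − 402| sorted: 0, 14, 15, 31, 44, 57, 69, 77, 762 → MAD = 44
Robust SD ≈ 1.4826 × 44 = 65.234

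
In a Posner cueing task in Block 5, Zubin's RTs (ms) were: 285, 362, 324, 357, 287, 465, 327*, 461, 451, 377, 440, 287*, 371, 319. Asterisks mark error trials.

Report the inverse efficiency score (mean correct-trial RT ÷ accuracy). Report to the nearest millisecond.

437 ms

Correct trials (n=12): 285, 362, 324, 357, 287, 465, 461, 451, 377, 440, 371, 319
Mean correct RT = 4499/12 = 374.9167 ms
Proportion correct = 12/14
IES = 374.9167 / (12/14) = 437.403 ms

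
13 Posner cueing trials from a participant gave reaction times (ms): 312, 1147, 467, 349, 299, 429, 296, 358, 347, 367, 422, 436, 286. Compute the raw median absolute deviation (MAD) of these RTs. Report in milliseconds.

Sorted: 286, 296, 299, 312, 347, 349, 358, 367, 422, 429, 436, 467, 1147 → median = 358
|x − 358|: 46, 789, 109, 9, 59, 71, 62, 0, 11, 9, 64, 78, 72
Sorted deviations: 0, 9, 9, 11, 46, 59, 62, 64, 71, 72, 78, 109, 789 → MAD = 62

62 ms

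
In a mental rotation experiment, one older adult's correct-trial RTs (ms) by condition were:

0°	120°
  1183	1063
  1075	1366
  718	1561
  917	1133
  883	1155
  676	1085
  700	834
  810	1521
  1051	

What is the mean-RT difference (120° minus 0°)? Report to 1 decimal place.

324.4 ms

M(0°) = 8013/9 = 890.333
M(120°) = 9718/8 = 1214.750
Difference = 1214.750 − 890.333 = 324.417 ms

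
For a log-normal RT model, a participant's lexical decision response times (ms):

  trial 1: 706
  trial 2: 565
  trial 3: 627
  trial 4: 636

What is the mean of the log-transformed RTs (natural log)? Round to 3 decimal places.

ln(RT): 6.5596, 6.3368, 6.4409, 6.4552
Σ ln(RT) = 25.7926
Mean = 25.7926/4 = 6.44815

6.448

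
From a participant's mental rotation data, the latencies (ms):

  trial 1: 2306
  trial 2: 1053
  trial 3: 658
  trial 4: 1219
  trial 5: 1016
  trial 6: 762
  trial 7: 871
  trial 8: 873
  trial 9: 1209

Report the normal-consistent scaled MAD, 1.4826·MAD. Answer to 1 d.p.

286.1 ms

Sorted: 658, 762, 871, 873, 1016, 1053, 1209, 1219, 2306 → median = 1016
|x − 1016| sorted: 0, 37, 143, 145, 193, 203, 254, 358, 1290 → MAD = 193
Robust SD ≈ 1.4826 × 193 = 286.142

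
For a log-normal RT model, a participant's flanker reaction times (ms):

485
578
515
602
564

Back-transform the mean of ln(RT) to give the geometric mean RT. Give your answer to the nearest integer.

ln(RT): 6.1841, 6.3596, 6.2442, 6.4003, 6.3351
Mean ln(RT) = 31.5232/5 = 6.30464
Geometric mean = exp(6.30464) = 547.10 ms

547 ms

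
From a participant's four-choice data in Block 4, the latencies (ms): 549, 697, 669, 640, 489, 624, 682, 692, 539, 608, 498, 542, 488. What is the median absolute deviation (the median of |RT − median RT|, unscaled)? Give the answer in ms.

Sorted: 488, 489, 498, 539, 542, 549, 608, 624, 640, 669, 682, 692, 697 → median = 608
|x − 608|: 59, 89, 61, 32, 119, 16, 74, 84, 69, 0, 110, 66, 120
Sorted deviations: 0, 16, 32, 59, 61, 66, 69, 74, 84, 89, 110, 119, 120 → MAD = 69

69 ms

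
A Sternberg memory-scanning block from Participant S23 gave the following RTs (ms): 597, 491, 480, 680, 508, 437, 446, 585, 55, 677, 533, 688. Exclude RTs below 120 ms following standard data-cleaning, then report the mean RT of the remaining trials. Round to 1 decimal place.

556.5 ms

Excluded: 55
Retained (n=11): Σ = 6122
Mean = 6122/11 = 556.5455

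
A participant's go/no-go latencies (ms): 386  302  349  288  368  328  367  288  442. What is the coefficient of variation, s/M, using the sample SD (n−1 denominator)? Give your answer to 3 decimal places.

0.147

n = 9, Σ = 3118, M = 346.4444
Σ(x−M)² = 20736.222; s = √(20736.222/8) = 50.9120
CV = 50.9120 / 346.4444 = 0.14696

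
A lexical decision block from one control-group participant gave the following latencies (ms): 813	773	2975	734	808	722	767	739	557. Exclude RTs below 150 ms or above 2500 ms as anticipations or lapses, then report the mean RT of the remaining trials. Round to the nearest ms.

739 ms

Excluded: 2975
Retained (n=8): Σ = 5913
Mean = 5913/8 = 739.1250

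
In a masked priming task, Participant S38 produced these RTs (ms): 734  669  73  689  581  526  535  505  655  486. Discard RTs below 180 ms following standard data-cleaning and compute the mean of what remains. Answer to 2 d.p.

Excluded: 73
Retained (n=9): Σ = 5380
Mean = 5380/9 = 597.7778

597.78 ms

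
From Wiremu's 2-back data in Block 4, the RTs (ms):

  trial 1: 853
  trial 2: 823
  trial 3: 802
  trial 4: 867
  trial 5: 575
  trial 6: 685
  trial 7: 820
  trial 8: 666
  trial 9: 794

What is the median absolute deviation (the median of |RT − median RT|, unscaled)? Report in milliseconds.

51 ms

Sorted: 575, 666, 685, 794, 802, 820, 823, 853, 867 → median = 802
|x − 802|: 51, 21, 0, 65, 227, 117, 18, 136, 8
Sorted deviations: 0, 8, 18, 21, 51, 65, 117, 136, 227 → MAD = 51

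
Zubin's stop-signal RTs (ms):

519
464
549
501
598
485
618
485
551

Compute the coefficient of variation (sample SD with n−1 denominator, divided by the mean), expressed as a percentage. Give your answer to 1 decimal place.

10.0%

n = 9, Σ = 4770, M = 530.0000
Σ(x−M)² = 22538.000; s = √(22538.000/8) = 53.0778
CV = 53.0778 / 530.0000 = 0.10015 = 10.015%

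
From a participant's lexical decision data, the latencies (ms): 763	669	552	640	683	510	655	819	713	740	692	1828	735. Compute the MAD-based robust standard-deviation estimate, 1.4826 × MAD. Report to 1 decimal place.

Sorted: 510, 552, 640, 655, 669, 683, 692, 713, 735, 740, 763, 819, 1828 → median = 692
|x − 692| sorted: 0, 9, 21, 23, 37, 43, 48, 52, 71, 127, 140, 182, 1136 → MAD = 48
Robust SD ≈ 1.4826 × 48 = 71.165

71.2 ms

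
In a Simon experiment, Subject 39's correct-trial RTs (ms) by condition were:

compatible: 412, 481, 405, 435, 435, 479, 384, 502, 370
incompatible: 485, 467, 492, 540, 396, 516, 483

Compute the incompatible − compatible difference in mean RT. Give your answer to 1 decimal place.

49.0 ms

M(compatible) = 3903/9 = 433.667
M(incompatible) = 3379/7 = 482.714
Difference = 482.714 − 433.667 = 49.048 ms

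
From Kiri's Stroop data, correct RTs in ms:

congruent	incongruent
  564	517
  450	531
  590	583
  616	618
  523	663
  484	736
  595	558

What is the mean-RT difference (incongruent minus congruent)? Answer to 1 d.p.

54.9 ms

M(congruent) = 3822/7 = 546.000
M(incongruent) = 4206/7 = 600.857
Difference = 600.857 − 546.000 = 54.857 ms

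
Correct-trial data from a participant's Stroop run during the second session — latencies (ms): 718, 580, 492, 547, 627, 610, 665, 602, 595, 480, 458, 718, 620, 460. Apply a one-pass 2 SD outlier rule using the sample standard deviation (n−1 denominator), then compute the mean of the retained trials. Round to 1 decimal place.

n = 14, ΣRT = 8172, M = 583.714
Σ(x−M)² = 98654.86; s = √(98654.86/13) = 87.114
Cutoffs: 583.714 ± 2·87.114 → [409.5, 757.9]
No RTs fall outside the cutoffs; all 14 retained. Mean = 8172/14 = 583.714

583.7 ms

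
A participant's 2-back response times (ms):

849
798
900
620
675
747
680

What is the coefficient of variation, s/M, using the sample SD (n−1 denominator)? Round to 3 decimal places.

n = 7, Σ = 5269, M = 752.7143
Σ(x−M)² = 61987.429; s = √(61987.429/6) = 101.6427
CV = 101.6427 / 752.7143 = 0.13503

0.135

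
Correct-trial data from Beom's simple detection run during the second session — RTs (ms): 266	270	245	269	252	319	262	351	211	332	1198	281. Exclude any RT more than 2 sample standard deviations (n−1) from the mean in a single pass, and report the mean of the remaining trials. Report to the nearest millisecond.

n = 12, ΣRT = 4256, M = 354.667
Σ(x−M)² = 792600.67; s = √(792600.67/11) = 268.430
Cutoffs: 354.667 ± 2·268.430 → [-182.2, 891.5]
Outside: 1198 → excluded.
Retained (n=11): Σ = 3058, mean = 3058/11 = 278.000

278 ms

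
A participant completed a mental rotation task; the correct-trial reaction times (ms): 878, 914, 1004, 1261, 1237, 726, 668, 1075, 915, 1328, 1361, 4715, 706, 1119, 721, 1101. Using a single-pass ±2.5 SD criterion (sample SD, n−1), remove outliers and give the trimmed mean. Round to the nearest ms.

1001 ms

n = 16, ΣRT = 19729, M = 1233.062
Σ(x−M)² = 13703414.94; s = √(13703414.94/15) = 955.804
Cutoffs: 1233.062 ± 2.5·955.804 → [-1156.4, 3622.6]
Outside: 4715 → excluded.
Retained (n=15): Σ = 15014, mean = 15014/15 = 1000.933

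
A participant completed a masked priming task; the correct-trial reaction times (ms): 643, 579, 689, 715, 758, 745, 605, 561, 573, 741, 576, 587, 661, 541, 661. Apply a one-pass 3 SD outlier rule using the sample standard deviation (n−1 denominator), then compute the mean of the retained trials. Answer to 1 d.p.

n = 15, ΣRT = 9635, M = 642.333
Σ(x−M)² = 76367.33; s = √(76367.33/14) = 73.857
Cutoffs: 642.333 ± 3·73.857 → [420.8, 863.9]
No RTs fall outside the cutoffs; all 15 retained. Mean = 9635/15 = 642.333

642.3 ms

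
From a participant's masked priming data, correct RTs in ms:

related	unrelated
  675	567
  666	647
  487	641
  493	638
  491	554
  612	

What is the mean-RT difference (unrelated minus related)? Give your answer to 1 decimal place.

38.7 ms

M(related) = 3424/6 = 570.667
M(unrelated) = 3047/5 = 609.400
Difference = 609.400 − 570.667 = 38.733 ms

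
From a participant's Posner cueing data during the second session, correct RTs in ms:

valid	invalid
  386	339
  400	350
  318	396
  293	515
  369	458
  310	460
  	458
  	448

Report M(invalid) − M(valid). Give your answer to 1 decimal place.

82.0 ms

M(valid) = 2076/6 = 346.000
M(invalid) = 3424/8 = 428.000
Difference = 428.000 − 346.000 = 82.000 ms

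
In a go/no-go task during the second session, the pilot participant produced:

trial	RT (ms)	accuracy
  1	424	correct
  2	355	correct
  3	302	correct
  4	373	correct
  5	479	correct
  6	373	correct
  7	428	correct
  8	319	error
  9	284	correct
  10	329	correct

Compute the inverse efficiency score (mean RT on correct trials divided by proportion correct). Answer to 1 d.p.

Correct trials (n=9): 424, 355, 302, 373, 479, 373, 428, 284, 329
Mean correct RT = 3347/9 = 371.8889 ms
Proportion correct = 9/10
IES = 371.8889 / (9/10) = 413.210 ms

413.2 ms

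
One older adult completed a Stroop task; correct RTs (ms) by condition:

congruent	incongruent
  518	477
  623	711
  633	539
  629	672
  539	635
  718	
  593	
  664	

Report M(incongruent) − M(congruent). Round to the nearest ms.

-8 ms

M(congruent) = 4917/8 = 614.625
M(incongruent) = 3034/5 = 606.800
Difference = 606.800 − 614.625 = -7.825 ms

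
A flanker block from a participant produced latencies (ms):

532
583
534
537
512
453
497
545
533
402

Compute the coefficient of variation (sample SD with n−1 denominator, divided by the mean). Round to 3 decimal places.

0.100

n = 10, Σ = 5128, M = 512.8000
Σ(x−M)² = 23879.600; s = √(23879.600/9) = 51.5101
CV = 51.5101 / 512.8000 = 0.10045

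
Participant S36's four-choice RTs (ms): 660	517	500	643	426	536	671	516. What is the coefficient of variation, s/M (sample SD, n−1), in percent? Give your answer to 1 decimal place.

n = 8, Σ = 4469, M = 558.6250
Σ(x−M)² = 55111.875; s = √(55111.875/7) = 88.7306
CV = 88.7306 / 558.6250 = 0.15884 = 15.884%

15.9%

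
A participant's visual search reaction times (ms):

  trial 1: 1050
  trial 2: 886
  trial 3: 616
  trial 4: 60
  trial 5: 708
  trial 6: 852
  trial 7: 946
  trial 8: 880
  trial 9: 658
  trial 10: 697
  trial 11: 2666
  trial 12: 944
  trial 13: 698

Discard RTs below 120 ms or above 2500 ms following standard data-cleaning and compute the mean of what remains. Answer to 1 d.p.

Excluded: 60, 2666
Retained (n=11): Σ = 8935
Mean = 8935/11 = 812.2727

812.3 ms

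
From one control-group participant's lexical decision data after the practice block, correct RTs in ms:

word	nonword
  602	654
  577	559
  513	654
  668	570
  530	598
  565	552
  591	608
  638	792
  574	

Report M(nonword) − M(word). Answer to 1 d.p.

M(word) = 5258/9 = 584.222
M(nonword) = 4987/8 = 623.375
Difference = 623.375 − 584.222 = 39.153 ms

39.2 ms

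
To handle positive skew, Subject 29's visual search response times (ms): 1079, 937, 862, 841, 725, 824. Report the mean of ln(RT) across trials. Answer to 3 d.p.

6.770

ln(RT): 6.9838, 6.8427, 6.7593, 6.7346, 6.5862, 6.7142
Σ ln(RT) = 40.6207
Mean = 40.6207/6 = 6.77011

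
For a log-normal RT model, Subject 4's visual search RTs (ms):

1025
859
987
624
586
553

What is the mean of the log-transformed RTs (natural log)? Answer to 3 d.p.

ln(RT): 6.9324, 6.7558, 6.8947, 6.4362, 6.3733, 6.3154
Σ ln(RT) = 39.7077
Mean = 39.7077/6 = 6.61795

6.618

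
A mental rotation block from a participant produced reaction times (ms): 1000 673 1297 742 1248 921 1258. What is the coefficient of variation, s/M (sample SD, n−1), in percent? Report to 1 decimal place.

n = 7, Σ = 7139, M = 1019.8571
Σ(x−M)² = 393250.857; s = √(393250.857/6) = 256.0113
CV = 256.0113 / 1019.8571 = 0.25103 = 25.103%

25.1%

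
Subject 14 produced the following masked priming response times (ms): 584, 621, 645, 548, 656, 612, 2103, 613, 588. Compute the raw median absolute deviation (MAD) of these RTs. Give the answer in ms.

29 ms

Sorted: 548, 584, 588, 612, 613, 621, 645, 656, 2103 → median = 613
|x − 613|: 29, 8, 32, 65, 43, 1, 1490, 0, 25
Sorted deviations: 0, 1, 8, 25, 29, 32, 43, 65, 1490 → MAD = 29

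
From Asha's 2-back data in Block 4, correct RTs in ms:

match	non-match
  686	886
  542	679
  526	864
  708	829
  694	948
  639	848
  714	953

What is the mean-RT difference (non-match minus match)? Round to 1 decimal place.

214.0 ms

M(match) = 4509/7 = 644.143
M(non-match) = 6007/7 = 858.143
Difference = 858.143 − 644.143 = 214.000 ms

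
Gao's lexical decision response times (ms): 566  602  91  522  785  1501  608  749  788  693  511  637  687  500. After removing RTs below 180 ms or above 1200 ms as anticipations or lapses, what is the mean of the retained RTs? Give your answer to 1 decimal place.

637.3 ms

Excluded: 91, 1501
Retained (n=12): Σ = 7648
Mean = 7648/12 = 637.3333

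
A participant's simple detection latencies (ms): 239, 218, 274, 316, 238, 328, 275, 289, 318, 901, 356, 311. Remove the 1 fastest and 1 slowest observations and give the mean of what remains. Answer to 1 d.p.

294.4 ms

Sorted: 218, 238, 239, 274, 275, 289, 311, 316, 318, 328, 356, 901
Drop lowest 1 (218) and highest 1 (901)
Remaining (n=10): Σ = 2944, mean = 2944/10 = 294.400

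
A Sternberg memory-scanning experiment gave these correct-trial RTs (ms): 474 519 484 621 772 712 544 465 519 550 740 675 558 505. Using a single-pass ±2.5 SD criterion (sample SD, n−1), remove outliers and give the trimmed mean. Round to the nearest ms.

n = 14, ΣRT = 8138, M = 581.286
Σ(x−M)² = 139994.86; s = √(139994.86/13) = 103.773
Cutoffs: 581.286 ± 2.5·103.773 → [321.9, 840.7]
No RTs fall outside the cutoffs; all 14 retained. Mean = 8138/14 = 581.286

581 ms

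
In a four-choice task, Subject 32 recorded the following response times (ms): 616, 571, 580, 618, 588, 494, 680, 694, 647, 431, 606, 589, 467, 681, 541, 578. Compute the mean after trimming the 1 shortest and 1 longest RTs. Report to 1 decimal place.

Sorted: 431, 467, 494, 541, 571, 578, 580, 588, 589, 606, 616, 618, 647, 680, 681, 694
Drop lowest 1 (431) and highest 1 (694)
Remaining (n=14): Σ = 8256, mean = 8256/14 = 589.714

589.7 ms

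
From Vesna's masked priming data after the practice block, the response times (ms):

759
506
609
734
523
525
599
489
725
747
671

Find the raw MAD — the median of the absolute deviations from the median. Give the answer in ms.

103 ms

Sorted: 489, 506, 523, 525, 599, 609, 671, 725, 734, 747, 759 → median = 609
|x − 609|: 150, 103, 0, 125, 86, 84, 10, 120, 116, 138, 62
Sorted deviations: 0, 10, 62, 84, 86, 103, 116, 120, 125, 138, 150 → MAD = 103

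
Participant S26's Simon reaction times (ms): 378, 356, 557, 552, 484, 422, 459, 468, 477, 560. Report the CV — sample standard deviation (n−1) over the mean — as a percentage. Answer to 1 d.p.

15.3%

n = 10, Σ = 4713, M = 471.3000
Σ(x−M)² = 46510.100; s = √(46510.100/9) = 71.8873
CV = 71.8873 / 471.3000 = 0.15253 = 15.253%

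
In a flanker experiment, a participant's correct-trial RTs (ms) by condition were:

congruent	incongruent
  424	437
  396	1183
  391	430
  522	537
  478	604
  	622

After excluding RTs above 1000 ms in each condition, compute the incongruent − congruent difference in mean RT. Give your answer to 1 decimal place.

incongruent: exclude 1183
M(congruent) = 2211/5 = 442.200
M(incongruent) = 2630/5 = 526.000
Difference = 526.000 − 442.200 = 83.800 ms

83.8 ms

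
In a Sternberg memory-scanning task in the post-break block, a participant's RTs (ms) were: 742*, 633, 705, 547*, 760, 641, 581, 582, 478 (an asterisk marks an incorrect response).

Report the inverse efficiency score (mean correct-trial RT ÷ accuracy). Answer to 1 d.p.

Correct trials (n=7): 633, 705, 760, 641, 581, 582, 478
Mean correct RT = 4380/7 = 625.7143 ms
Proportion correct = 7/9
IES = 625.7143 / (7/9) = 804.490 ms

804.5 ms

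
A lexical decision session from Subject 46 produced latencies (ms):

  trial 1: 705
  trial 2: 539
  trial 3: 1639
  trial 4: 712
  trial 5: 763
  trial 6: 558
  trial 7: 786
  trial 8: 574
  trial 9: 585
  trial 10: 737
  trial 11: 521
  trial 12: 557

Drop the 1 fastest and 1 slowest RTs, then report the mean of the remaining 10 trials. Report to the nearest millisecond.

Sorted: 521, 539, 557, 558, 574, 585, 705, 712, 737, 763, 786, 1639
Drop lowest 1 (521) and highest 1 (1639)
Remaining (n=10): Σ = 6516, mean = 6516/10 = 651.600

652 ms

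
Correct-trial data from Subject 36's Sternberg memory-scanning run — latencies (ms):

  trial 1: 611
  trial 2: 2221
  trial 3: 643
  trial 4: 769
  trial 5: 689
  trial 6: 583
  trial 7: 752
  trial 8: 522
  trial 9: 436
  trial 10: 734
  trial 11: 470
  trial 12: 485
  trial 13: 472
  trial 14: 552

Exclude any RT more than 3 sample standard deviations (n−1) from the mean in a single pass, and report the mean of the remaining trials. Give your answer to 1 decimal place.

n = 14, ΣRT = 9939, M = 709.929
Σ(x−M)² = 2620054.93; s = √(2620054.93/13) = 448.935
Cutoffs: 709.929 ± 3·448.935 → [-636.9, 2056.7]
Outside: 2221 → excluded.
Retained (n=13): Σ = 7718, mean = 7718/13 = 593.692

593.7 ms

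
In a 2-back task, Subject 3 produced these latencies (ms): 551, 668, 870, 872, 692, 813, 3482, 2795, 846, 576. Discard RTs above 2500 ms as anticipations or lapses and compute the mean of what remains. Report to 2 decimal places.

Excluded: 2795, 3482
Retained (n=8): Σ = 5888
Mean = 5888/8 = 736.0000

736.00 ms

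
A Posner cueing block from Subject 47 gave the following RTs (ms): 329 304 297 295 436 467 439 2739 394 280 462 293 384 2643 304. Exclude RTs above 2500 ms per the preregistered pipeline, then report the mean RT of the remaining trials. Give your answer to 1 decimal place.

360.3 ms

Excluded: 2643, 2739
Retained (n=13): Σ = 4684
Mean = 4684/13 = 360.3077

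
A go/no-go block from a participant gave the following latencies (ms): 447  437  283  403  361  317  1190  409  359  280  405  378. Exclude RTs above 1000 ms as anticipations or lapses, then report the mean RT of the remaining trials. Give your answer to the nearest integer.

371 ms

Excluded: 1190
Retained (n=11): Σ = 4079
Mean = 4079/11 = 370.8182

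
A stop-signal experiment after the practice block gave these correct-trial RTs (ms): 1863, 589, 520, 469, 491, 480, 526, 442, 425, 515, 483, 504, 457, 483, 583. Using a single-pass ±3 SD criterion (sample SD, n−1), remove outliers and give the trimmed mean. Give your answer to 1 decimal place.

n = 15, ΣRT = 8830, M = 588.667
Σ(x−M)² = 1768827.33; s = √(1768827.33/14) = 355.450
Cutoffs: 588.667 ± 3·355.450 → [-477.7, 1655.0]
Outside: 1863 → excluded.
Retained (n=14): Σ = 6967, mean = 6967/14 = 497.643

497.6 ms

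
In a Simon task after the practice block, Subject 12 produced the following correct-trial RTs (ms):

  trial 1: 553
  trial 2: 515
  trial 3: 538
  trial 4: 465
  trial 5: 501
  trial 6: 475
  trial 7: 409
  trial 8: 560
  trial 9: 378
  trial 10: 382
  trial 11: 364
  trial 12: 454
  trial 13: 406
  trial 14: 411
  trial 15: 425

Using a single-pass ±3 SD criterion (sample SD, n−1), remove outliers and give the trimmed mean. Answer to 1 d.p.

n = 15, ΣRT = 6836, M = 455.733
Σ(x−M)² = 60618.93; s = √(60618.93/14) = 65.802
Cutoffs: 455.733 ± 3·65.802 → [258.3, 653.1]
No RTs fall outside the cutoffs; all 15 retained. Mean = 6836/15 = 455.733

455.7 ms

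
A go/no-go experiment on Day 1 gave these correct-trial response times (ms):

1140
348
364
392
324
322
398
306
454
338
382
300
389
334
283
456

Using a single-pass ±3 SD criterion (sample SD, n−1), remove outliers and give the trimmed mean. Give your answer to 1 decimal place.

n = 16, ΣRT = 6530, M = 408.125
Σ(x−M)² = 609693.75; s = √(609693.75/15) = 201.609
Cutoffs: 408.125 ± 3·201.609 → [-196.7, 1013.0]
Outside: 1140 → excluded.
Retained (n=15): Σ = 5390, mean = 5390/15 = 359.333

359.3 ms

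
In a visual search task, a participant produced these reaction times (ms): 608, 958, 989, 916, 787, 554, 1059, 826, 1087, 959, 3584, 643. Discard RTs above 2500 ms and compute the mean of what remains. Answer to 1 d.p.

Excluded: 3584
Retained (n=11): Σ = 9386
Mean = 9386/11 = 853.2727

853.3 ms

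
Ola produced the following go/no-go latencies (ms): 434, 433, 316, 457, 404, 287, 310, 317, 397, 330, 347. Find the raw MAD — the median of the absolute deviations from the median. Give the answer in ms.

50 ms

Sorted: 287, 310, 316, 317, 330, 347, 397, 404, 433, 434, 457 → median = 347
|x − 347|: 87, 86, 31, 110, 57, 60, 37, 30, 50, 17, 0
Sorted deviations: 0, 17, 30, 31, 37, 50, 57, 60, 86, 87, 110 → MAD = 50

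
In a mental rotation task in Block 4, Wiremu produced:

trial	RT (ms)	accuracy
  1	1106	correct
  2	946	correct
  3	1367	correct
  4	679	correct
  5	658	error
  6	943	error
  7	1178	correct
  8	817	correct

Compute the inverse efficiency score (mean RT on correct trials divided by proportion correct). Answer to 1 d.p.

1354.0 ms

Correct trials (n=6): 1106, 946, 1367, 679, 1178, 817
Mean correct RT = 6093/6 = 1015.5000 ms
Proportion correct = 6/8
IES = 1015.5000 / (6/8) = 1354.000 ms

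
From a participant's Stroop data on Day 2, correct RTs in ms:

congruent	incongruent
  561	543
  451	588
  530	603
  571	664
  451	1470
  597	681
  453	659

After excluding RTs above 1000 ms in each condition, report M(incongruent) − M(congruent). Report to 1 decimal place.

106.7 ms

incongruent: exclude 1470
M(congruent) = 3614/7 = 516.286
M(incongruent) = 3738/6 = 623.000
Difference = 623.000 − 516.286 = 106.714 ms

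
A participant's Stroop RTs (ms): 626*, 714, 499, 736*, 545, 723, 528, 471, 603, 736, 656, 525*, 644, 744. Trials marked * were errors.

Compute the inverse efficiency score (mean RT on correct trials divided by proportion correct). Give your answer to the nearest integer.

Correct trials (n=11): 714, 499, 545, 723, 528, 471, 603, 736, 656, 644, 744
Mean correct RT = 6863/11 = 623.9091 ms
Proportion correct = 11/14
IES = 623.9091 / (11/14) = 794.066 ms

794 ms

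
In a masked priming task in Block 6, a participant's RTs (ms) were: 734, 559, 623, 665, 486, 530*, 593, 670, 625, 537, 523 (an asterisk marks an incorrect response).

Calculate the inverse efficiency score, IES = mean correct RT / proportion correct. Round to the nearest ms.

Correct trials (n=10): 734, 559, 623, 665, 486, 593, 670, 625, 537, 523
Mean correct RT = 6015/10 = 601.5000 ms
Proportion correct = 10/11
IES = 601.5000 / (10/11) = 661.650 ms

662 ms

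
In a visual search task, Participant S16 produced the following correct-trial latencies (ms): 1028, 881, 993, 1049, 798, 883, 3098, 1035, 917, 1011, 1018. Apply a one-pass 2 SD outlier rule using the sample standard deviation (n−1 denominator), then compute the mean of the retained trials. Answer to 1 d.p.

961.3 ms

n = 11, ΣRT = 12711, M = 1155.545
Σ(x−M)² = 4215912.73; s = √(4215912.73/10) = 649.301
Cutoffs: 1155.545 ± 2·649.301 → [-143.1, 2454.1]
Outside: 3098 → excluded.
Retained (n=10): Σ = 9613, mean = 9613/10 = 961.300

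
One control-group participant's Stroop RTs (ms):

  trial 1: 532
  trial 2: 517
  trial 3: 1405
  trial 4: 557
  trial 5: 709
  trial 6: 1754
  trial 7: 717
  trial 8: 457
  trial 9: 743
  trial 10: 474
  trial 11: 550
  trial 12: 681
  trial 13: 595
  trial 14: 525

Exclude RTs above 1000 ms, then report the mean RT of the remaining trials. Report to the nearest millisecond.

Excluded: 1405, 1754
Retained (n=12): Σ = 7057
Mean = 7057/12 = 588.0833

588 ms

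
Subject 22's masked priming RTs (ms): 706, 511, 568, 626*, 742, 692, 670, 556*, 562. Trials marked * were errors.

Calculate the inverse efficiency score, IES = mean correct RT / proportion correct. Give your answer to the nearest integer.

818 ms

Correct trials (n=7): 706, 511, 568, 742, 692, 670, 562
Mean correct RT = 4451/7 = 635.8571 ms
Proportion correct = 7/9
IES = 635.8571 / (7/9) = 817.531 ms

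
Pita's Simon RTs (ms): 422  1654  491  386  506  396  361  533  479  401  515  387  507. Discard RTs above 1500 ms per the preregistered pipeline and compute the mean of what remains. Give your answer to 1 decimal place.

Excluded: 1654
Retained (n=12): Σ = 5384
Mean = 5384/12 = 448.6667

448.7 ms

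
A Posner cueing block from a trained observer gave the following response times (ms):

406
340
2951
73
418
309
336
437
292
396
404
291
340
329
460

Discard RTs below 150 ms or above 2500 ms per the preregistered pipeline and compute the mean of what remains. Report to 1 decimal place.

366.0 ms

Excluded: 73, 2951
Retained (n=13): Σ = 4758
Mean = 4758/13 = 366.0000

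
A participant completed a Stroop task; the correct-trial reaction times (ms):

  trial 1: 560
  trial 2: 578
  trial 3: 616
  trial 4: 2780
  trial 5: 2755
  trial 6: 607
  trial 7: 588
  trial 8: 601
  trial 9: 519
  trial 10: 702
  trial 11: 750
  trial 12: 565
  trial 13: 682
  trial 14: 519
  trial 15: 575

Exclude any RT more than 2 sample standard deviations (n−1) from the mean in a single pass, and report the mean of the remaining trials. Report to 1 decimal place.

n = 15, ΣRT = 13397, M = 893.133
Σ(x−M)² = 8164651.73; s = √(8164651.73/14) = 763.668
Cutoffs: 893.133 ± 2·763.668 → [-634.2, 2420.5]
Outside: 2755, 2780 → excluded.
Retained (n=13): Σ = 7862, mean = 7862/13 = 604.769

604.8 ms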